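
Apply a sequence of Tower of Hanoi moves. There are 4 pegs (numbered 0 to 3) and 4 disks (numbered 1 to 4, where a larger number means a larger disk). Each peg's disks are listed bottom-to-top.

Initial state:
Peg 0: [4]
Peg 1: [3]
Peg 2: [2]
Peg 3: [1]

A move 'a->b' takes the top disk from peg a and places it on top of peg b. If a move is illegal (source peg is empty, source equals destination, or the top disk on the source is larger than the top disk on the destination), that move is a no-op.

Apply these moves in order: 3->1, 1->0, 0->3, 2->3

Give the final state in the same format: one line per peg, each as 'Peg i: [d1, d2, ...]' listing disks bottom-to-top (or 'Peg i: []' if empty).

Answer: Peg 0: [4]
Peg 1: [3]
Peg 2: [2]
Peg 3: [1]

Derivation:
After move 1 (3->1):
Peg 0: [4]
Peg 1: [3, 1]
Peg 2: [2]
Peg 3: []

After move 2 (1->0):
Peg 0: [4, 1]
Peg 1: [3]
Peg 2: [2]
Peg 3: []

After move 3 (0->3):
Peg 0: [4]
Peg 1: [3]
Peg 2: [2]
Peg 3: [1]

After move 4 (2->3):
Peg 0: [4]
Peg 1: [3]
Peg 2: [2]
Peg 3: [1]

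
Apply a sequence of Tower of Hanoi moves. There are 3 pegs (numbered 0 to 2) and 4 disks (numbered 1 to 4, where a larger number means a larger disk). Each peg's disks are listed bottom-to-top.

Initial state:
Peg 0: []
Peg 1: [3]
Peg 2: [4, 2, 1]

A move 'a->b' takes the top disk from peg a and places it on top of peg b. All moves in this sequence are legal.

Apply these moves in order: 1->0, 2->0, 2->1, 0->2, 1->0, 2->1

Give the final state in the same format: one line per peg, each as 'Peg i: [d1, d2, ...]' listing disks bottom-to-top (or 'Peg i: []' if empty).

Answer: Peg 0: [3, 2]
Peg 1: [1]
Peg 2: [4]

Derivation:
After move 1 (1->0):
Peg 0: [3]
Peg 1: []
Peg 2: [4, 2, 1]

After move 2 (2->0):
Peg 0: [3, 1]
Peg 1: []
Peg 2: [4, 2]

After move 3 (2->1):
Peg 0: [3, 1]
Peg 1: [2]
Peg 2: [4]

After move 4 (0->2):
Peg 0: [3]
Peg 1: [2]
Peg 2: [4, 1]

After move 5 (1->0):
Peg 0: [3, 2]
Peg 1: []
Peg 2: [4, 1]

After move 6 (2->1):
Peg 0: [3, 2]
Peg 1: [1]
Peg 2: [4]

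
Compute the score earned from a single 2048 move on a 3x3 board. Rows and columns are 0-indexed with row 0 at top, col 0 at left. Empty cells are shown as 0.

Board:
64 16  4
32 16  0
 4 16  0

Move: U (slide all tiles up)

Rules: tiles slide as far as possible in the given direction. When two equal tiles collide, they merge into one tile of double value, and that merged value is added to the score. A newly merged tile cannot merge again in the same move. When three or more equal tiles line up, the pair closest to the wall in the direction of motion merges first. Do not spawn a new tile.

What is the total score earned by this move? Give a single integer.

Slide up:
col 0: [64, 32, 4] -> [64, 32, 4]  score +0 (running 0)
col 1: [16, 16, 16] -> [32, 16, 0]  score +32 (running 32)
col 2: [4, 0, 0] -> [4, 0, 0]  score +0 (running 32)
Board after move:
64 32  4
32 16  0
 4  0  0

Answer: 32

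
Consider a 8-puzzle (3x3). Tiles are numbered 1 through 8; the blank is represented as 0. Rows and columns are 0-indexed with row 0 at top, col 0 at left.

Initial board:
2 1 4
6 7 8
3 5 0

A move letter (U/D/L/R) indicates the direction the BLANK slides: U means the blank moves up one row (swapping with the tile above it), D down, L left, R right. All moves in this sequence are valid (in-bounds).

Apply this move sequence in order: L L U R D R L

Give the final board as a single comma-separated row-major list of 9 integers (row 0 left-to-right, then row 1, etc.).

Answer: 2, 1, 4, 7, 3, 8, 6, 0, 5

Derivation:
After move 1 (L):
2 1 4
6 7 8
3 0 5

After move 2 (L):
2 1 4
6 7 8
0 3 5

After move 3 (U):
2 1 4
0 7 8
6 3 5

After move 4 (R):
2 1 4
7 0 8
6 3 5

After move 5 (D):
2 1 4
7 3 8
6 0 5

After move 6 (R):
2 1 4
7 3 8
6 5 0

After move 7 (L):
2 1 4
7 3 8
6 0 5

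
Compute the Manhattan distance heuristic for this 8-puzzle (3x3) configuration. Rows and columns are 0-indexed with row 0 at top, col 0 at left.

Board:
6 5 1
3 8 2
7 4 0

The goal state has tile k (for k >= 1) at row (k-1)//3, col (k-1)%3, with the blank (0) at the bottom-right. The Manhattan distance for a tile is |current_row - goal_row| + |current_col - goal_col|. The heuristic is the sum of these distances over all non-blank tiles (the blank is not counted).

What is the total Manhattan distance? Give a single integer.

Answer: 14

Derivation:
Tile 6: (0,0)->(1,2) = 3
Tile 5: (0,1)->(1,1) = 1
Tile 1: (0,2)->(0,0) = 2
Tile 3: (1,0)->(0,2) = 3
Tile 8: (1,1)->(2,1) = 1
Tile 2: (1,2)->(0,1) = 2
Tile 7: (2,0)->(2,0) = 0
Tile 4: (2,1)->(1,0) = 2
Sum: 3 + 1 + 2 + 3 + 1 + 2 + 0 + 2 = 14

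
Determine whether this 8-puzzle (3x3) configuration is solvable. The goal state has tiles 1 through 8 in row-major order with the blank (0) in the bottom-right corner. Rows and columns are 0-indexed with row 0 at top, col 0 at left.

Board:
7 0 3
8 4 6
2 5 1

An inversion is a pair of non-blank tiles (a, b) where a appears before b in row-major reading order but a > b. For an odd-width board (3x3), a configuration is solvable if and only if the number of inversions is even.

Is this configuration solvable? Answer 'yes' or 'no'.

Answer: yes

Derivation:
Inversions (pairs i<j in row-major order where tile[i] > tile[j] > 0): 20
20 is even, so the puzzle is solvable.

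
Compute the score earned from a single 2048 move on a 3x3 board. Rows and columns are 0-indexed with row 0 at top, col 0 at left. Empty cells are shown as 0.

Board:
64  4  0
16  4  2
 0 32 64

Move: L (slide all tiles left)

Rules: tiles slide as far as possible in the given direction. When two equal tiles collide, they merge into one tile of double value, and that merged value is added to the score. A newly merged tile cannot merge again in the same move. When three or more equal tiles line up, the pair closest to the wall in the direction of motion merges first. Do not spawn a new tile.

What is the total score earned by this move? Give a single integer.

Answer: 0

Derivation:
Slide left:
row 0: [64, 4, 0] -> [64, 4, 0]  score +0 (running 0)
row 1: [16, 4, 2] -> [16, 4, 2]  score +0 (running 0)
row 2: [0, 32, 64] -> [32, 64, 0]  score +0 (running 0)
Board after move:
64  4  0
16  4  2
32 64  0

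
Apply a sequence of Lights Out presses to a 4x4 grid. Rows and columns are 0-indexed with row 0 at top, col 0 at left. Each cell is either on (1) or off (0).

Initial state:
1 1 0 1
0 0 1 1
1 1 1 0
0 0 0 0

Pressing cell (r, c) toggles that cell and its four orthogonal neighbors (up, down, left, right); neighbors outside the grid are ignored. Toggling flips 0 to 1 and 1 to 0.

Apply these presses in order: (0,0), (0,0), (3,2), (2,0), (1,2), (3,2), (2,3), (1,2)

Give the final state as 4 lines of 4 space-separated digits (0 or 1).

After press 1 at (0,0):
0 0 0 1
1 0 1 1
1 1 1 0
0 0 0 0

After press 2 at (0,0):
1 1 0 1
0 0 1 1
1 1 1 0
0 0 0 0

After press 3 at (3,2):
1 1 0 1
0 0 1 1
1 1 0 0
0 1 1 1

After press 4 at (2,0):
1 1 0 1
1 0 1 1
0 0 0 0
1 1 1 1

After press 5 at (1,2):
1 1 1 1
1 1 0 0
0 0 1 0
1 1 1 1

After press 6 at (3,2):
1 1 1 1
1 1 0 0
0 0 0 0
1 0 0 0

After press 7 at (2,3):
1 1 1 1
1 1 0 1
0 0 1 1
1 0 0 1

After press 8 at (1,2):
1 1 0 1
1 0 1 0
0 0 0 1
1 0 0 1

Answer: 1 1 0 1
1 0 1 0
0 0 0 1
1 0 0 1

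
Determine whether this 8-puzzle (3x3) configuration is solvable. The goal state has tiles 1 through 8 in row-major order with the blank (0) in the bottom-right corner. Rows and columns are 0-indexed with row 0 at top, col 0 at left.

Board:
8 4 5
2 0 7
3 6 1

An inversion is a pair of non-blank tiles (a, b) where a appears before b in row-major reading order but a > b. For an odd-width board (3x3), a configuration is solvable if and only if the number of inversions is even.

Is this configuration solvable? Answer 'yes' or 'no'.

Inversions (pairs i<j in row-major order where tile[i] > tile[j] > 0): 19
19 is odd, so the puzzle is not solvable.

Answer: no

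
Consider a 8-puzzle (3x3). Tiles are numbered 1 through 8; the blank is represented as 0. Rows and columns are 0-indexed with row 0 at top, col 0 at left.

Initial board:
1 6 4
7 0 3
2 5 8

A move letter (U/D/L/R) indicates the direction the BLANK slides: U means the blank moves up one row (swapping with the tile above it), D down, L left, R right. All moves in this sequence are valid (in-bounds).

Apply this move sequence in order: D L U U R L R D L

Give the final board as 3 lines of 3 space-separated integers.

After move 1 (D):
1 6 4
7 5 3
2 0 8

After move 2 (L):
1 6 4
7 5 3
0 2 8

After move 3 (U):
1 6 4
0 5 3
7 2 8

After move 4 (U):
0 6 4
1 5 3
7 2 8

After move 5 (R):
6 0 4
1 5 3
7 2 8

After move 6 (L):
0 6 4
1 5 3
7 2 8

After move 7 (R):
6 0 4
1 5 3
7 2 8

After move 8 (D):
6 5 4
1 0 3
7 2 8

After move 9 (L):
6 5 4
0 1 3
7 2 8

Answer: 6 5 4
0 1 3
7 2 8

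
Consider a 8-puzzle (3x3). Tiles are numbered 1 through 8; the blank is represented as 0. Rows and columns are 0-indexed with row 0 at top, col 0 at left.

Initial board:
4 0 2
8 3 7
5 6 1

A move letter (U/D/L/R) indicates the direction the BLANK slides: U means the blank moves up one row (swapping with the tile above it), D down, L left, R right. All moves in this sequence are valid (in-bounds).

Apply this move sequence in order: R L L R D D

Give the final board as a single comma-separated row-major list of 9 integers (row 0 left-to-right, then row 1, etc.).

Answer: 4, 3, 2, 8, 6, 7, 5, 0, 1

Derivation:
After move 1 (R):
4 2 0
8 3 7
5 6 1

After move 2 (L):
4 0 2
8 3 7
5 6 1

After move 3 (L):
0 4 2
8 3 7
5 6 1

After move 4 (R):
4 0 2
8 3 7
5 6 1

After move 5 (D):
4 3 2
8 0 7
5 6 1

After move 6 (D):
4 3 2
8 6 7
5 0 1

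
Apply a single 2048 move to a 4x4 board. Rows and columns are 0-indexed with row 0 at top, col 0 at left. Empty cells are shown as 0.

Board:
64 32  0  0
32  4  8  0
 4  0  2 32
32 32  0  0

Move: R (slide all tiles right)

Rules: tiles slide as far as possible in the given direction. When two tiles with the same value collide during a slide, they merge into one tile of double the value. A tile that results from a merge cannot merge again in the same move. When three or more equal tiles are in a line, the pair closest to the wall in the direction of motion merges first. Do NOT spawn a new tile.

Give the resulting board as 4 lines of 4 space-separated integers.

Slide right:
row 0: [64, 32, 0, 0] -> [0, 0, 64, 32]
row 1: [32, 4, 8, 0] -> [0, 32, 4, 8]
row 2: [4, 0, 2, 32] -> [0, 4, 2, 32]
row 3: [32, 32, 0, 0] -> [0, 0, 0, 64]

Answer:  0  0 64 32
 0 32  4  8
 0  4  2 32
 0  0  0 64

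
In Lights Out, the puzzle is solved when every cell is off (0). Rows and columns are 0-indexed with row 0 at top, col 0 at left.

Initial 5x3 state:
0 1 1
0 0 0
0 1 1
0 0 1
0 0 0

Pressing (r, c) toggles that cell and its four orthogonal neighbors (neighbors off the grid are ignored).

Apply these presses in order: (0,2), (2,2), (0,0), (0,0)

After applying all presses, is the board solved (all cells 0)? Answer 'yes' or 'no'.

Answer: yes

Derivation:
After press 1 at (0,2):
0 0 0
0 0 1
0 1 1
0 0 1
0 0 0

After press 2 at (2,2):
0 0 0
0 0 0
0 0 0
0 0 0
0 0 0

After press 3 at (0,0):
1 1 0
1 0 0
0 0 0
0 0 0
0 0 0

After press 4 at (0,0):
0 0 0
0 0 0
0 0 0
0 0 0
0 0 0

Lights still on: 0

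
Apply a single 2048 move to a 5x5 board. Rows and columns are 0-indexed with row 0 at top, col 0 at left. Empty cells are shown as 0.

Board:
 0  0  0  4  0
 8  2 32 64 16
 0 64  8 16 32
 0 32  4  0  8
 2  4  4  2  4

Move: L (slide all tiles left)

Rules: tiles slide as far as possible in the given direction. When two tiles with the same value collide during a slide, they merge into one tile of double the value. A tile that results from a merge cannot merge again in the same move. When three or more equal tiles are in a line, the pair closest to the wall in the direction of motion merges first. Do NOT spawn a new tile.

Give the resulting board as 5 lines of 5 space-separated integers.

Answer:  4  0  0  0  0
 8  2 32 64 16
64  8 16 32  0
32  4  8  0  0
 2  8  2  4  0

Derivation:
Slide left:
row 0: [0, 0, 0, 4, 0] -> [4, 0, 0, 0, 0]
row 1: [8, 2, 32, 64, 16] -> [8, 2, 32, 64, 16]
row 2: [0, 64, 8, 16, 32] -> [64, 8, 16, 32, 0]
row 3: [0, 32, 4, 0, 8] -> [32, 4, 8, 0, 0]
row 4: [2, 4, 4, 2, 4] -> [2, 8, 2, 4, 0]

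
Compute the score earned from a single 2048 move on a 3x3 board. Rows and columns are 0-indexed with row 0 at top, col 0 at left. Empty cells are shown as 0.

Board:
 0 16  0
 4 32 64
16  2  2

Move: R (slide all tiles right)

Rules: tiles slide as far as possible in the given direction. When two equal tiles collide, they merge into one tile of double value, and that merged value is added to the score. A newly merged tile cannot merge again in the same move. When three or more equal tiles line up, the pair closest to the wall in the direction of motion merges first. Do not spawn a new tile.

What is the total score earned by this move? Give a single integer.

Slide right:
row 0: [0, 16, 0] -> [0, 0, 16]  score +0 (running 0)
row 1: [4, 32, 64] -> [4, 32, 64]  score +0 (running 0)
row 2: [16, 2, 2] -> [0, 16, 4]  score +4 (running 4)
Board after move:
 0  0 16
 4 32 64
 0 16  4

Answer: 4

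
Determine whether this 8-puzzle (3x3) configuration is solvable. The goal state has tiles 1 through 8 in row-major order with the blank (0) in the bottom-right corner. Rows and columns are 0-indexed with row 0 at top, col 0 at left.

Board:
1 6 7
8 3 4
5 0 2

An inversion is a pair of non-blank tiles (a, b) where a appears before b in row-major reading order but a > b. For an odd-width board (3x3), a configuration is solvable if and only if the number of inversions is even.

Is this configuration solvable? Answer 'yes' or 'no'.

Answer: no

Derivation:
Inversions (pairs i<j in row-major order where tile[i] > tile[j] > 0): 15
15 is odd, so the puzzle is not solvable.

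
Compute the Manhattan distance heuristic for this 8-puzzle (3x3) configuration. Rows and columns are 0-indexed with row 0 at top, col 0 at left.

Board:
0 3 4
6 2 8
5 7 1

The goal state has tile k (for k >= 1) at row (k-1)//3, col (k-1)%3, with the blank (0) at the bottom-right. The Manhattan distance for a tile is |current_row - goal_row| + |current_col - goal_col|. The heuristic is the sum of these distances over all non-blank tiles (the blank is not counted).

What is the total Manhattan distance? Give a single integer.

Tile 3: at (0,1), goal (0,2), distance |0-0|+|1-2| = 1
Tile 4: at (0,2), goal (1,0), distance |0-1|+|2-0| = 3
Tile 6: at (1,0), goal (1,2), distance |1-1|+|0-2| = 2
Tile 2: at (1,1), goal (0,1), distance |1-0|+|1-1| = 1
Tile 8: at (1,2), goal (2,1), distance |1-2|+|2-1| = 2
Tile 5: at (2,0), goal (1,1), distance |2-1|+|0-1| = 2
Tile 7: at (2,1), goal (2,0), distance |2-2|+|1-0| = 1
Tile 1: at (2,2), goal (0,0), distance |2-0|+|2-0| = 4
Sum: 1 + 3 + 2 + 1 + 2 + 2 + 1 + 4 = 16

Answer: 16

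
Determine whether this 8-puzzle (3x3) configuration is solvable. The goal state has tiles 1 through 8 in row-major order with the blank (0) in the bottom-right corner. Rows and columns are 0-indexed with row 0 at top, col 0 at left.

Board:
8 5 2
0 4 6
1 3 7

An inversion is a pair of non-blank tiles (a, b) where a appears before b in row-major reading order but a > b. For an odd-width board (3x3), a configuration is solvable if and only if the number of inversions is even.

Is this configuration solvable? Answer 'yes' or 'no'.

Answer: yes

Derivation:
Inversions (pairs i<j in row-major order where tile[i] > tile[j] > 0): 16
16 is even, so the puzzle is solvable.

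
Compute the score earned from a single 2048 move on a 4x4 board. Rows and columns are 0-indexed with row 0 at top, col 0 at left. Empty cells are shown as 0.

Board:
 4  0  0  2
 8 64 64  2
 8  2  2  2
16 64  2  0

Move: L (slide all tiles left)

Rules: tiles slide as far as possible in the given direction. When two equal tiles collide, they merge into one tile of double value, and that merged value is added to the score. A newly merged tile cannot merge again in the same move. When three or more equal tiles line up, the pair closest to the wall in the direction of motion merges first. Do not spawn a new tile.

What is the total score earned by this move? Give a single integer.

Answer: 132

Derivation:
Slide left:
row 0: [4, 0, 0, 2] -> [4, 2, 0, 0]  score +0 (running 0)
row 1: [8, 64, 64, 2] -> [8, 128, 2, 0]  score +128 (running 128)
row 2: [8, 2, 2, 2] -> [8, 4, 2, 0]  score +4 (running 132)
row 3: [16, 64, 2, 0] -> [16, 64, 2, 0]  score +0 (running 132)
Board after move:
  4   2   0   0
  8 128   2   0
  8   4   2   0
 16  64   2   0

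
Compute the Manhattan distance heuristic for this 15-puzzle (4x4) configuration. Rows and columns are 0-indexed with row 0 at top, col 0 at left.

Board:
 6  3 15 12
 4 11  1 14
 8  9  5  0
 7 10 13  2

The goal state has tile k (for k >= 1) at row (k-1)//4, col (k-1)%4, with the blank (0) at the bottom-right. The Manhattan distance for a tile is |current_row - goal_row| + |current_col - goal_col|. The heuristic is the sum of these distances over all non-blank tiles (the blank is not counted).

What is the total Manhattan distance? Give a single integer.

Tile 6: (0,0)->(1,1) = 2
Tile 3: (0,1)->(0,2) = 1
Tile 15: (0,2)->(3,2) = 3
Tile 12: (0,3)->(2,3) = 2
Tile 4: (1,0)->(0,3) = 4
Tile 11: (1,1)->(2,2) = 2
Tile 1: (1,2)->(0,0) = 3
Tile 14: (1,3)->(3,1) = 4
Tile 8: (2,0)->(1,3) = 4
Tile 9: (2,1)->(2,0) = 1
Tile 5: (2,2)->(1,0) = 3
Tile 7: (3,0)->(1,2) = 4
Tile 10: (3,1)->(2,1) = 1
Tile 13: (3,2)->(3,0) = 2
Tile 2: (3,3)->(0,1) = 5
Sum: 2 + 1 + 3 + 2 + 4 + 2 + 3 + 4 + 4 + 1 + 3 + 4 + 1 + 2 + 5 = 41

Answer: 41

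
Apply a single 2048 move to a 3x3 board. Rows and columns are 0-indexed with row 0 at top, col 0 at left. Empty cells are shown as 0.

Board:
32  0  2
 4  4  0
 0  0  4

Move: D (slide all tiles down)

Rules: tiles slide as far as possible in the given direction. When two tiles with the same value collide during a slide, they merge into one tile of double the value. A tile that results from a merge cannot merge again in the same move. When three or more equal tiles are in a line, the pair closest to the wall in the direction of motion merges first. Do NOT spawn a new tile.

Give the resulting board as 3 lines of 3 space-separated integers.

Answer:  0  0  0
32  0  2
 4  4  4

Derivation:
Slide down:
col 0: [32, 4, 0] -> [0, 32, 4]
col 1: [0, 4, 0] -> [0, 0, 4]
col 2: [2, 0, 4] -> [0, 2, 4]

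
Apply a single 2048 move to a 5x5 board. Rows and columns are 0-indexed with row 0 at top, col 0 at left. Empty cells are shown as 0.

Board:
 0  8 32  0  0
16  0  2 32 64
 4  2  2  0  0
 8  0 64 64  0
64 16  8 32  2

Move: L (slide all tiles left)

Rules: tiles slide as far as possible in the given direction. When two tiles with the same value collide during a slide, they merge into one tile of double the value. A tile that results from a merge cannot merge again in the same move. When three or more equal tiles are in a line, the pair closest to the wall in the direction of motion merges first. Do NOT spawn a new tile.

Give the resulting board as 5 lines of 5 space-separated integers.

Answer:   8  32   0   0   0
 16   2  32  64   0
  4   4   0   0   0
  8 128   0   0   0
 64  16   8  32   2

Derivation:
Slide left:
row 0: [0, 8, 32, 0, 0] -> [8, 32, 0, 0, 0]
row 1: [16, 0, 2, 32, 64] -> [16, 2, 32, 64, 0]
row 2: [4, 2, 2, 0, 0] -> [4, 4, 0, 0, 0]
row 3: [8, 0, 64, 64, 0] -> [8, 128, 0, 0, 0]
row 4: [64, 16, 8, 32, 2] -> [64, 16, 8, 32, 2]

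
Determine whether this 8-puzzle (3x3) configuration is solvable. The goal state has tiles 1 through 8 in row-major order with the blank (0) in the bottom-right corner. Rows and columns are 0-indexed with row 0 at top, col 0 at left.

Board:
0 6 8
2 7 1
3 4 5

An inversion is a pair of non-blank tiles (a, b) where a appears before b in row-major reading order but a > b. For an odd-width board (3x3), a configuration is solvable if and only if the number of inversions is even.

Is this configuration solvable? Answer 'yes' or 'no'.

Answer: yes

Derivation:
Inversions (pairs i<j in row-major order where tile[i] > tile[j] > 0): 16
16 is even, so the puzzle is solvable.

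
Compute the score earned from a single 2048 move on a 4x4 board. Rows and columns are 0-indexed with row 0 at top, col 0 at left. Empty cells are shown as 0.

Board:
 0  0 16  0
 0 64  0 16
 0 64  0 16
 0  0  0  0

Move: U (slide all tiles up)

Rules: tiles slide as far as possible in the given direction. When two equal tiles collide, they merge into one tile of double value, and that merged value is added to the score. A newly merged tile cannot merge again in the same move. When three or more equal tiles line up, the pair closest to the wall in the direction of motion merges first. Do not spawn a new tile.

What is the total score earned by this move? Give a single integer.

Answer: 160

Derivation:
Slide up:
col 0: [0, 0, 0, 0] -> [0, 0, 0, 0]  score +0 (running 0)
col 1: [0, 64, 64, 0] -> [128, 0, 0, 0]  score +128 (running 128)
col 2: [16, 0, 0, 0] -> [16, 0, 0, 0]  score +0 (running 128)
col 3: [0, 16, 16, 0] -> [32, 0, 0, 0]  score +32 (running 160)
Board after move:
  0 128  16  32
  0   0   0   0
  0   0   0   0
  0   0   0   0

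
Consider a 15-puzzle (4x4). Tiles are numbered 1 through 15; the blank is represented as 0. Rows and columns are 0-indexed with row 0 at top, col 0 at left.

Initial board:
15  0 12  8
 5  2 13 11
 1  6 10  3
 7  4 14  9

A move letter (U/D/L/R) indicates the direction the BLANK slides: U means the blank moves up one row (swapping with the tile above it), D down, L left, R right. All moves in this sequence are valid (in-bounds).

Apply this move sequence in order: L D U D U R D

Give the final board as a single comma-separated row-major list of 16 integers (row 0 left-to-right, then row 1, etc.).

After move 1 (L):
 0 15 12  8
 5  2 13 11
 1  6 10  3
 7  4 14  9

After move 2 (D):
 5 15 12  8
 0  2 13 11
 1  6 10  3
 7  4 14  9

After move 3 (U):
 0 15 12  8
 5  2 13 11
 1  6 10  3
 7  4 14  9

After move 4 (D):
 5 15 12  8
 0  2 13 11
 1  6 10  3
 7  4 14  9

After move 5 (U):
 0 15 12  8
 5  2 13 11
 1  6 10  3
 7  4 14  9

After move 6 (R):
15  0 12  8
 5  2 13 11
 1  6 10  3
 7  4 14  9

After move 7 (D):
15  2 12  8
 5  0 13 11
 1  6 10  3
 7  4 14  9

Answer: 15, 2, 12, 8, 5, 0, 13, 11, 1, 6, 10, 3, 7, 4, 14, 9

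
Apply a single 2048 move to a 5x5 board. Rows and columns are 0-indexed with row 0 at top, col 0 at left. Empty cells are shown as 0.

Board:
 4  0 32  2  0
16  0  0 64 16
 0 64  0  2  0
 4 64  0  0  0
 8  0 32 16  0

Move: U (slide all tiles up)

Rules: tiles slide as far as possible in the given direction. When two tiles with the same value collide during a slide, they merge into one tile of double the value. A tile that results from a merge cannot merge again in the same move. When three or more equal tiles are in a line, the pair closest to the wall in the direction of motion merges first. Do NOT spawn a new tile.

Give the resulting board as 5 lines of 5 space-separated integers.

Answer:   4 128  64   2  16
 16   0   0  64   0
  4   0   0   2   0
  8   0   0  16   0
  0   0   0   0   0

Derivation:
Slide up:
col 0: [4, 16, 0, 4, 8] -> [4, 16, 4, 8, 0]
col 1: [0, 0, 64, 64, 0] -> [128, 0, 0, 0, 0]
col 2: [32, 0, 0, 0, 32] -> [64, 0, 0, 0, 0]
col 3: [2, 64, 2, 0, 16] -> [2, 64, 2, 16, 0]
col 4: [0, 16, 0, 0, 0] -> [16, 0, 0, 0, 0]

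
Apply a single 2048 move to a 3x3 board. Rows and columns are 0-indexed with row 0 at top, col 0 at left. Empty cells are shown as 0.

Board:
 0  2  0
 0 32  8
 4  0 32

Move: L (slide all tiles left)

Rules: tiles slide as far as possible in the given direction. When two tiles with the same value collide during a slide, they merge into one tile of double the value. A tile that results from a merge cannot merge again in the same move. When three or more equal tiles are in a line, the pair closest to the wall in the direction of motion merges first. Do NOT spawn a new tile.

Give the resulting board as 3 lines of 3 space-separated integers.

Slide left:
row 0: [0, 2, 0] -> [2, 0, 0]
row 1: [0, 32, 8] -> [32, 8, 0]
row 2: [4, 0, 32] -> [4, 32, 0]

Answer:  2  0  0
32  8  0
 4 32  0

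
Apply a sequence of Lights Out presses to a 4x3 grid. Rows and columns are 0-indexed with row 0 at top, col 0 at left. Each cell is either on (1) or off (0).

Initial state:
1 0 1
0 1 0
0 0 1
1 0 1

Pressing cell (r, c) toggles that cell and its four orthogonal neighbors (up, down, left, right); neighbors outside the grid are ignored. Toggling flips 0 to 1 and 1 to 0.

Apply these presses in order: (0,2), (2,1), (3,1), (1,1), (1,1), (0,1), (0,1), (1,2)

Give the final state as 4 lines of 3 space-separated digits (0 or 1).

Answer: 1 1 1
0 1 0
1 0 1
0 0 0

Derivation:
After press 1 at (0,2):
1 1 0
0 1 1
0 0 1
1 0 1

After press 2 at (2,1):
1 1 0
0 0 1
1 1 0
1 1 1

After press 3 at (3,1):
1 1 0
0 0 1
1 0 0
0 0 0

After press 4 at (1,1):
1 0 0
1 1 0
1 1 0
0 0 0

After press 5 at (1,1):
1 1 0
0 0 1
1 0 0
0 0 0

After press 6 at (0,1):
0 0 1
0 1 1
1 0 0
0 0 0

After press 7 at (0,1):
1 1 0
0 0 1
1 0 0
0 0 0

After press 8 at (1,2):
1 1 1
0 1 0
1 0 1
0 0 0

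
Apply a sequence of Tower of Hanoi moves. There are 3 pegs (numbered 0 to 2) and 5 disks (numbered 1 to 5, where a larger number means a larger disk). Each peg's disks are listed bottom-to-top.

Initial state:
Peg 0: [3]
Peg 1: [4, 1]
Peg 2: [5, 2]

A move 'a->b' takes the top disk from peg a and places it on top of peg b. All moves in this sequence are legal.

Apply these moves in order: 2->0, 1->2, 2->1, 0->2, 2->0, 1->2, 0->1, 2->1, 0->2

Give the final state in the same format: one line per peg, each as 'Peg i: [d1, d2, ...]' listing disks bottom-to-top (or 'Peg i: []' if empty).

Answer: Peg 0: []
Peg 1: [4, 2, 1]
Peg 2: [5, 3]

Derivation:
After move 1 (2->0):
Peg 0: [3, 2]
Peg 1: [4, 1]
Peg 2: [5]

After move 2 (1->2):
Peg 0: [3, 2]
Peg 1: [4]
Peg 2: [5, 1]

After move 3 (2->1):
Peg 0: [3, 2]
Peg 1: [4, 1]
Peg 2: [5]

After move 4 (0->2):
Peg 0: [3]
Peg 1: [4, 1]
Peg 2: [5, 2]

After move 5 (2->0):
Peg 0: [3, 2]
Peg 1: [4, 1]
Peg 2: [5]

After move 6 (1->2):
Peg 0: [3, 2]
Peg 1: [4]
Peg 2: [5, 1]

After move 7 (0->1):
Peg 0: [3]
Peg 1: [4, 2]
Peg 2: [5, 1]

After move 8 (2->1):
Peg 0: [3]
Peg 1: [4, 2, 1]
Peg 2: [5]

After move 9 (0->2):
Peg 0: []
Peg 1: [4, 2, 1]
Peg 2: [5, 3]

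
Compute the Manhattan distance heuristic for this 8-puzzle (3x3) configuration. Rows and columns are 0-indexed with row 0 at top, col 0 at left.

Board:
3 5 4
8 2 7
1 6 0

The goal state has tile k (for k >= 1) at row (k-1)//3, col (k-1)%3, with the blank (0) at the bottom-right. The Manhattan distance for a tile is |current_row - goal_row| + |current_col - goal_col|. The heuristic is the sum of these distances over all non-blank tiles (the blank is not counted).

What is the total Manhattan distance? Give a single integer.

Tile 3: (0,0)->(0,2) = 2
Tile 5: (0,1)->(1,1) = 1
Tile 4: (0,2)->(1,0) = 3
Tile 8: (1,0)->(2,1) = 2
Tile 2: (1,1)->(0,1) = 1
Tile 7: (1,2)->(2,0) = 3
Tile 1: (2,0)->(0,0) = 2
Tile 6: (2,1)->(1,2) = 2
Sum: 2 + 1 + 3 + 2 + 1 + 3 + 2 + 2 = 16

Answer: 16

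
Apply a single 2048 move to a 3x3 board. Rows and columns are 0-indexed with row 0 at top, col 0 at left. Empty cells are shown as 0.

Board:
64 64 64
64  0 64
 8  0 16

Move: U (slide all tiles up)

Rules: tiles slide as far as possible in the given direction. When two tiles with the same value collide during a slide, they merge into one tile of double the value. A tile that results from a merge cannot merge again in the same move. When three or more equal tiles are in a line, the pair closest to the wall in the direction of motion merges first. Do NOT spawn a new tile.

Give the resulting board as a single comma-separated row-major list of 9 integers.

Slide up:
col 0: [64, 64, 8] -> [128, 8, 0]
col 1: [64, 0, 0] -> [64, 0, 0]
col 2: [64, 64, 16] -> [128, 16, 0]

Answer: 128, 64, 128, 8, 0, 16, 0, 0, 0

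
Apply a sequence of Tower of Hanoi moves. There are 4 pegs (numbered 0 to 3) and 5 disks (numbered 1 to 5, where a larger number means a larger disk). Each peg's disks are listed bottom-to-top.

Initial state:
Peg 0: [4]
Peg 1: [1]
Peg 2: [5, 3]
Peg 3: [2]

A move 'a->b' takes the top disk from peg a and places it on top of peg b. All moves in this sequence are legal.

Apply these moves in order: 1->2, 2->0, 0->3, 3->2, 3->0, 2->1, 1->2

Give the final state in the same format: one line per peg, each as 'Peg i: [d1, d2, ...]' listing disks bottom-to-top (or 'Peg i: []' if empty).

Answer: Peg 0: [4, 2]
Peg 1: []
Peg 2: [5, 3, 1]
Peg 3: []

Derivation:
After move 1 (1->2):
Peg 0: [4]
Peg 1: []
Peg 2: [5, 3, 1]
Peg 3: [2]

After move 2 (2->0):
Peg 0: [4, 1]
Peg 1: []
Peg 2: [5, 3]
Peg 3: [2]

After move 3 (0->3):
Peg 0: [4]
Peg 1: []
Peg 2: [5, 3]
Peg 3: [2, 1]

After move 4 (3->2):
Peg 0: [4]
Peg 1: []
Peg 2: [5, 3, 1]
Peg 3: [2]

After move 5 (3->0):
Peg 0: [4, 2]
Peg 1: []
Peg 2: [5, 3, 1]
Peg 3: []

After move 6 (2->1):
Peg 0: [4, 2]
Peg 1: [1]
Peg 2: [5, 3]
Peg 3: []

After move 7 (1->2):
Peg 0: [4, 2]
Peg 1: []
Peg 2: [5, 3, 1]
Peg 3: []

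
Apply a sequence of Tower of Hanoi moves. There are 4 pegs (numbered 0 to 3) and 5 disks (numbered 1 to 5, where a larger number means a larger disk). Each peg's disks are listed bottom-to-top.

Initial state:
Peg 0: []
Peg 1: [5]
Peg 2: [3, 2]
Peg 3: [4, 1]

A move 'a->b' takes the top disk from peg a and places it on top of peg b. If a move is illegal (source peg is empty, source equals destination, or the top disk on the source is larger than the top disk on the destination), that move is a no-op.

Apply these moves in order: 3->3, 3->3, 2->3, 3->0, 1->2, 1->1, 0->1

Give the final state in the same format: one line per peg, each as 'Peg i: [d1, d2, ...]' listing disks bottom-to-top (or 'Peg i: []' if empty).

Answer: Peg 0: []
Peg 1: [5, 1]
Peg 2: [3, 2]
Peg 3: [4]

Derivation:
After move 1 (3->3):
Peg 0: []
Peg 1: [5]
Peg 2: [3, 2]
Peg 3: [4, 1]

After move 2 (3->3):
Peg 0: []
Peg 1: [5]
Peg 2: [3, 2]
Peg 3: [4, 1]

After move 3 (2->3):
Peg 0: []
Peg 1: [5]
Peg 2: [3, 2]
Peg 3: [4, 1]

After move 4 (3->0):
Peg 0: [1]
Peg 1: [5]
Peg 2: [3, 2]
Peg 3: [4]

After move 5 (1->2):
Peg 0: [1]
Peg 1: [5]
Peg 2: [3, 2]
Peg 3: [4]

After move 6 (1->1):
Peg 0: [1]
Peg 1: [5]
Peg 2: [3, 2]
Peg 3: [4]

After move 7 (0->1):
Peg 0: []
Peg 1: [5, 1]
Peg 2: [3, 2]
Peg 3: [4]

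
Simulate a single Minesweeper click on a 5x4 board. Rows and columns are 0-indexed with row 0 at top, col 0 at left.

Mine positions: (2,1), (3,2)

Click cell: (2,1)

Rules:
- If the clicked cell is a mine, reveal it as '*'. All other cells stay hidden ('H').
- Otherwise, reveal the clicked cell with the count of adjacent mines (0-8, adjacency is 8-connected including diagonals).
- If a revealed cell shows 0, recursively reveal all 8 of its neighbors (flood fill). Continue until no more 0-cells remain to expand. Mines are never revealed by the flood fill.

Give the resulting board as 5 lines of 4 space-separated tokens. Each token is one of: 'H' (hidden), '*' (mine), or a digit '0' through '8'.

H H H H
H H H H
H * H H
H H H H
H H H H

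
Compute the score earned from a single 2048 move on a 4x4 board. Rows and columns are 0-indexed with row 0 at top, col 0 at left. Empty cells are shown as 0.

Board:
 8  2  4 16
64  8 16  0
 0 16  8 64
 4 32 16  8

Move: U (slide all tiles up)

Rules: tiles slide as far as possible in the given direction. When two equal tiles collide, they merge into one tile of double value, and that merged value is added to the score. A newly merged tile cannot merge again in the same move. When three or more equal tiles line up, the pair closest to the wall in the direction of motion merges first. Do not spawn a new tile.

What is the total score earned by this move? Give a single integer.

Answer: 0

Derivation:
Slide up:
col 0: [8, 64, 0, 4] -> [8, 64, 4, 0]  score +0 (running 0)
col 1: [2, 8, 16, 32] -> [2, 8, 16, 32]  score +0 (running 0)
col 2: [4, 16, 8, 16] -> [4, 16, 8, 16]  score +0 (running 0)
col 3: [16, 0, 64, 8] -> [16, 64, 8, 0]  score +0 (running 0)
Board after move:
 8  2  4 16
64  8 16 64
 4 16  8  8
 0 32 16  0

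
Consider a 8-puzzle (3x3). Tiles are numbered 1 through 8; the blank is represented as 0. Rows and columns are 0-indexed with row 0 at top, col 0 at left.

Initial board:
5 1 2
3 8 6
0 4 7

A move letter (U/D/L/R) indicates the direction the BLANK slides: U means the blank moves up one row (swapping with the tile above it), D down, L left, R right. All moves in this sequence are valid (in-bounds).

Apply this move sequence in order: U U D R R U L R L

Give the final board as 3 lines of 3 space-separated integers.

Answer: 5 0 1
8 6 2
3 4 7

Derivation:
After move 1 (U):
5 1 2
0 8 6
3 4 7

After move 2 (U):
0 1 2
5 8 6
3 4 7

After move 3 (D):
5 1 2
0 8 6
3 4 7

After move 4 (R):
5 1 2
8 0 6
3 4 7

After move 5 (R):
5 1 2
8 6 0
3 4 7

After move 6 (U):
5 1 0
8 6 2
3 4 7

After move 7 (L):
5 0 1
8 6 2
3 4 7

After move 8 (R):
5 1 0
8 6 2
3 4 7

After move 9 (L):
5 0 1
8 6 2
3 4 7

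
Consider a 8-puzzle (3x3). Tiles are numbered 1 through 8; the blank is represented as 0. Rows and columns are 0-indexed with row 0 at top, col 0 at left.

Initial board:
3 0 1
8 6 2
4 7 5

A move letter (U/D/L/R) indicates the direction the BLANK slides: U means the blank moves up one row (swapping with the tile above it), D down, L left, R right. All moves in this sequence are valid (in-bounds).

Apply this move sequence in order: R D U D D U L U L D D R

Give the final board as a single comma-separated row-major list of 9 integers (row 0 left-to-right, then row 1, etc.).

After move 1 (R):
3 1 0
8 6 2
4 7 5

After move 2 (D):
3 1 2
8 6 0
4 7 5

After move 3 (U):
3 1 0
8 6 2
4 7 5

After move 4 (D):
3 1 2
8 6 0
4 7 5

After move 5 (D):
3 1 2
8 6 5
4 7 0

After move 6 (U):
3 1 2
8 6 0
4 7 5

After move 7 (L):
3 1 2
8 0 6
4 7 5

After move 8 (U):
3 0 2
8 1 6
4 7 5

After move 9 (L):
0 3 2
8 1 6
4 7 5

After move 10 (D):
8 3 2
0 1 6
4 7 5

After move 11 (D):
8 3 2
4 1 6
0 7 5

After move 12 (R):
8 3 2
4 1 6
7 0 5

Answer: 8, 3, 2, 4, 1, 6, 7, 0, 5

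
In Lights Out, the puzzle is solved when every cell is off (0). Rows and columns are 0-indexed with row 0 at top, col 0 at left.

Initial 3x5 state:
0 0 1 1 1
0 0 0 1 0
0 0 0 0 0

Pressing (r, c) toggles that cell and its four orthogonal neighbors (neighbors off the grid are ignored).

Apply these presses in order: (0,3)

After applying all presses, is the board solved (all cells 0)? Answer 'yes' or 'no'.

Answer: yes

Derivation:
After press 1 at (0,3):
0 0 0 0 0
0 0 0 0 0
0 0 0 0 0

Lights still on: 0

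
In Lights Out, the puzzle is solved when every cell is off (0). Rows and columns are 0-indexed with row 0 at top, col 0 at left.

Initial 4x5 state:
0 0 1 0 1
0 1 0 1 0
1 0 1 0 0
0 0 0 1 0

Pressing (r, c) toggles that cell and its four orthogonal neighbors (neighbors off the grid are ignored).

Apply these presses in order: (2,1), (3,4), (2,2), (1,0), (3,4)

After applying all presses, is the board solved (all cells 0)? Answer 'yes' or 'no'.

Answer: no

Derivation:
After press 1 at (2,1):
0 0 1 0 1
0 0 0 1 0
0 1 0 0 0
0 1 0 1 0

After press 2 at (3,4):
0 0 1 0 1
0 0 0 1 0
0 1 0 0 1
0 1 0 0 1

After press 3 at (2,2):
0 0 1 0 1
0 0 1 1 0
0 0 1 1 1
0 1 1 0 1

After press 4 at (1,0):
1 0 1 0 1
1 1 1 1 0
1 0 1 1 1
0 1 1 0 1

After press 5 at (3,4):
1 0 1 0 1
1 1 1 1 0
1 0 1 1 0
0 1 1 1 0

Lights still on: 13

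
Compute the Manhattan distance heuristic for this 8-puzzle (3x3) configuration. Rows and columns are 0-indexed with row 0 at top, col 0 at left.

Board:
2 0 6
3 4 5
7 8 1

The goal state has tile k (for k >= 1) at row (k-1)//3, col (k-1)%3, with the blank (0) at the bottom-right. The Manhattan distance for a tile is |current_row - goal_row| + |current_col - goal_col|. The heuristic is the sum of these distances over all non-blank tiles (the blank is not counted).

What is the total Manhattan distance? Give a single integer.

Answer: 11

Derivation:
Tile 2: at (0,0), goal (0,1), distance |0-0|+|0-1| = 1
Tile 6: at (0,2), goal (1,2), distance |0-1|+|2-2| = 1
Tile 3: at (1,0), goal (0,2), distance |1-0|+|0-2| = 3
Tile 4: at (1,1), goal (1,0), distance |1-1|+|1-0| = 1
Tile 5: at (1,2), goal (1,1), distance |1-1|+|2-1| = 1
Tile 7: at (2,0), goal (2,0), distance |2-2|+|0-0| = 0
Tile 8: at (2,1), goal (2,1), distance |2-2|+|1-1| = 0
Tile 1: at (2,2), goal (0,0), distance |2-0|+|2-0| = 4
Sum: 1 + 1 + 3 + 1 + 1 + 0 + 0 + 4 = 11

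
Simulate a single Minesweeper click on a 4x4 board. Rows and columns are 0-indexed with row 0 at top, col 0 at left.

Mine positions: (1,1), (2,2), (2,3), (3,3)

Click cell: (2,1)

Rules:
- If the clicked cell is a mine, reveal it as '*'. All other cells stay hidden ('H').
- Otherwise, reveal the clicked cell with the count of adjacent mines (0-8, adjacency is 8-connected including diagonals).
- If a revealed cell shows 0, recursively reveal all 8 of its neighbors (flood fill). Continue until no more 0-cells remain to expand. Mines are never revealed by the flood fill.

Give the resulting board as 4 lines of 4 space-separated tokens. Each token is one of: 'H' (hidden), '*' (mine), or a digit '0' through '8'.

H H H H
H H H H
H 2 H H
H H H H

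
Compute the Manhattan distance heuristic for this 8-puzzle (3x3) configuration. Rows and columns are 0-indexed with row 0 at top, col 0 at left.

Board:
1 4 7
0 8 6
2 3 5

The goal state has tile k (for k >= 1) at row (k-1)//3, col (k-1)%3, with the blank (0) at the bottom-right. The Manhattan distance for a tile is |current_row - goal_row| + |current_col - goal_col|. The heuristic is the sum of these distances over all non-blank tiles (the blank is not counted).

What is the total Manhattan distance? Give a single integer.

Tile 1: (0,0)->(0,0) = 0
Tile 4: (0,1)->(1,0) = 2
Tile 7: (0,2)->(2,0) = 4
Tile 8: (1,1)->(2,1) = 1
Tile 6: (1,2)->(1,2) = 0
Tile 2: (2,0)->(0,1) = 3
Tile 3: (2,1)->(0,2) = 3
Tile 5: (2,2)->(1,1) = 2
Sum: 0 + 2 + 4 + 1 + 0 + 3 + 3 + 2 = 15

Answer: 15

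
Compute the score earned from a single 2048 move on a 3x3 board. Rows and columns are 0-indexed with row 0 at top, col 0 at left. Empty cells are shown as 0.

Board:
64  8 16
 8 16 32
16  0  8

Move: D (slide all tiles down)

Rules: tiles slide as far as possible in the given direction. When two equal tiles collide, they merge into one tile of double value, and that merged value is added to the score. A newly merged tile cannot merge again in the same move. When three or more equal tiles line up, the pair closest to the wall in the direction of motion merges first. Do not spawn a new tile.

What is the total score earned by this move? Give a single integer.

Answer: 0

Derivation:
Slide down:
col 0: [64, 8, 16] -> [64, 8, 16]  score +0 (running 0)
col 1: [8, 16, 0] -> [0, 8, 16]  score +0 (running 0)
col 2: [16, 32, 8] -> [16, 32, 8]  score +0 (running 0)
Board after move:
64  0 16
 8  8 32
16 16  8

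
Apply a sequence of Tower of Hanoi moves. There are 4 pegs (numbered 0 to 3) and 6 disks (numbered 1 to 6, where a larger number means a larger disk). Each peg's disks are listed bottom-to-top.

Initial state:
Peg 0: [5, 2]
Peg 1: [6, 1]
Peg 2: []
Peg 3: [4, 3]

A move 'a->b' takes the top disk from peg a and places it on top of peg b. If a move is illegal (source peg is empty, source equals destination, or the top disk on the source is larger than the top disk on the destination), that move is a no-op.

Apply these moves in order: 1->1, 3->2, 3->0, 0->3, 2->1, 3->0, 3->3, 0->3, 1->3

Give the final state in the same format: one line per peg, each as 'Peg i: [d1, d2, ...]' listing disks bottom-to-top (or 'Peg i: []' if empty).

Answer: Peg 0: [5]
Peg 1: [6]
Peg 2: [3]
Peg 3: [4, 2, 1]

Derivation:
After move 1 (1->1):
Peg 0: [5, 2]
Peg 1: [6, 1]
Peg 2: []
Peg 3: [4, 3]

After move 2 (3->2):
Peg 0: [5, 2]
Peg 1: [6, 1]
Peg 2: [3]
Peg 3: [4]

After move 3 (3->0):
Peg 0: [5, 2]
Peg 1: [6, 1]
Peg 2: [3]
Peg 3: [4]

After move 4 (0->3):
Peg 0: [5]
Peg 1: [6, 1]
Peg 2: [3]
Peg 3: [4, 2]

After move 5 (2->1):
Peg 0: [5]
Peg 1: [6, 1]
Peg 2: [3]
Peg 3: [4, 2]

After move 6 (3->0):
Peg 0: [5, 2]
Peg 1: [6, 1]
Peg 2: [3]
Peg 3: [4]

After move 7 (3->3):
Peg 0: [5, 2]
Peg 1: [6, 1]
Peg 2: [3]
Peg 3: [4]

After move 8 (0->3):
Peg 0: [5]
Peg 1: [6, 1]
Peg 2: [3]
Peg 3: [4, 2]

After move 9 (1->3):
Peg 0: [5]
Peg 1: [6]
Peg 2: [3]
Peg 3: [4, 2, 1]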